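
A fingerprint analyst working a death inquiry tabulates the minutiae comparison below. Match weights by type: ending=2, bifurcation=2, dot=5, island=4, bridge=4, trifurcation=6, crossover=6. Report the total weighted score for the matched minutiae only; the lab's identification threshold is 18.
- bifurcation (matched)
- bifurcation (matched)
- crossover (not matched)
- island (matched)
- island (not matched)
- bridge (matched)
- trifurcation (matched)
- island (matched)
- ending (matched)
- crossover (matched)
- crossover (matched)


Weighted minutiae match score:
  bifurcation: matched, +2 (running total 2)
  bifurcation: matched, +2 (running total 4)
  crossover: not matched, +0
  island: matched, +4 (running total 8)
  island: not matched, +0
  bridge: matched, +4 (running total 12)
  trifurcation: matched, +6 (running total 18)
  island: matched, +4 (running total 22)
  ending: matched, +2 (running total 24)
  crossover: matched, +6 (running total 30)
  crossover: matched, +6 (running total 36)
Total score = 36
Threshold = 18; verdict = identification

36


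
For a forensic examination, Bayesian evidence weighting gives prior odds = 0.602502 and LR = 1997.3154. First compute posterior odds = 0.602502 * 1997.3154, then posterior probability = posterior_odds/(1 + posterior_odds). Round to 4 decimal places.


Bayesian evidence evaluation:
Posterior odds = prior_odds * LR = 0.602502 * 1997.3154 = 1203.387
Posterior probability = posterior_odds / (1 + posterior_odds)
= 1203.387 / (1 + 1203.387)
= 1203.387 / 1204.387
= 0.9992

0.9992


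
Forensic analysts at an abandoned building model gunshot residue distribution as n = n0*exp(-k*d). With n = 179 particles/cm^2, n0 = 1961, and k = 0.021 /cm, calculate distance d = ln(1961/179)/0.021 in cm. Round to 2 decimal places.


GSR distance calculation:
n0/n = 1961 / 179 = 10.955307
ln(n0/n) = 2.393824
d = 2.393824 / 0.021 = 113.99 cm

113.99


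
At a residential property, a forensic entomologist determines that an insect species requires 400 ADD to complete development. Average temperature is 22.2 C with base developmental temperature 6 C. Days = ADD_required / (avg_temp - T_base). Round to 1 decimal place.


Insect development time:
Effective temperature = avg_temp - T_base = 22.2 - 6 = 16.2 C
Days = ADD / effective_temp = 400 / 16.2 = 24.7 days

24.7


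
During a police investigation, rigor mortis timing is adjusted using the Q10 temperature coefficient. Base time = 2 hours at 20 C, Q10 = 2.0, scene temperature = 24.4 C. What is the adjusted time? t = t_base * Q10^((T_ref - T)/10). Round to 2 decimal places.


Rigor mortis time adjustment:
Exponent = (T_ref - T_actual) / 10 = (20 - 24.4) / 10 = -0.44
Q10 factor = 2.0^-0.44 = 0.73713
t_adjusted = 2 * 0.73713 = 1.47 hours

1.47


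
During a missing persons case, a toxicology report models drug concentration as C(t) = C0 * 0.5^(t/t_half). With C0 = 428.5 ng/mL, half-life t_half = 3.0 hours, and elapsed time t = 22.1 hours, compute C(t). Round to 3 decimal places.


Drug concentration decay:
Number of half-lives = t / t_half = 22.1 / 3.0 = 7.366667
Decay factor = 0.5^7.366667 = 0.00605916
C(t) = 428.5 * 0.00605916 = 2.596 ng/mL

2.596


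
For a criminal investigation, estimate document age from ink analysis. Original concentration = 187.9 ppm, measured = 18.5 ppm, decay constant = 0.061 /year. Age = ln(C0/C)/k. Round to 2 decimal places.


Document age estimation:
C0/C = 187.9 / 18.5 = 10.156757
ln(C0/C) = 2.318139
t = 2.318139 / 0.061 = 38.00 years

38.00


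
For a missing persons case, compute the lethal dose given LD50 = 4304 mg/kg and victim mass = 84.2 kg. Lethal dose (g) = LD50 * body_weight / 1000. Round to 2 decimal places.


Lethal dose calculation:
Lethal dose = LD50 * body_weight / 1000
= 4304 * 84.2 / 1000
= 362396.8 / 1000
= 362.40 g

362.40


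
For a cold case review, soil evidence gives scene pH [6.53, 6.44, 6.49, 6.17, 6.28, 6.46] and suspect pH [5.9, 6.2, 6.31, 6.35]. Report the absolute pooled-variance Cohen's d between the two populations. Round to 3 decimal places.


Pooled-variance Cohen's d for soil pH comparison:
Scene mean = 38.37 / 6 = 6.395
Suspect mean = 24.76 / 4 = 6.19
Scene sample variance s_s^2 = 0.01947
Suspect sample variance s_c^2 = 0.0414
Pooled variance = ((n_s-1)*s_s^2 + (n_c-1)*s_c^2) / (n_s + n_c - 2) = 0.027694
Pooled SD = sqrt(0.027694) = 0.166415
Mean difference = 0.205
|d| = |0.205| / 0.166415 = 1.232

1.232


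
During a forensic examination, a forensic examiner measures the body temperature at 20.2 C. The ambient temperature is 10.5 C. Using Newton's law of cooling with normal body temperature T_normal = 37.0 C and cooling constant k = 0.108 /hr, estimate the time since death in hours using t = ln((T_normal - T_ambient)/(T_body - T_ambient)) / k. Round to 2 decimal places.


Using Newton's law of cooling:
t = ln((T_normal - T_ambient) / (T_body - T_ambient)) / k
T_normal - T_ambient = 26.5
T_body - T_ambient = 9.7
Ratio = 2.731959
ln(ratio) = 1.005019
t = 1.005019 / 0.108 = 9.31 hours

9.31


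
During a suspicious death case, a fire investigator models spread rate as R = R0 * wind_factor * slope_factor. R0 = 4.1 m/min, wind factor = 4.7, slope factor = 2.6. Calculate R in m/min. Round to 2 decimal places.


Fire spread rate calculation:
R = R0 * wind_factor * slope_factor
= 4.1 * 4.7 * 2.6
= 19.27 * 2.6
= 50.10 m/min

50.10


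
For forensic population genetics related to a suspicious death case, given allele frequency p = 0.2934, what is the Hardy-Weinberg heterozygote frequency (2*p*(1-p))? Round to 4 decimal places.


Hardy-Weinberg heterozygote frequency:
q = 1 - p = 1 - 0.2934 = 0.7066
2pq = 2 * 0.2934 * 0.7066 = 0.4146

0.4146


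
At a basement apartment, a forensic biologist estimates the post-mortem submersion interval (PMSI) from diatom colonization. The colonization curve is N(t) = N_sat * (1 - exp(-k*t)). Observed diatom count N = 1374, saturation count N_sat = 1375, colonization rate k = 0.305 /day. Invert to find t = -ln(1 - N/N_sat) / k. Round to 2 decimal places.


PMSI from diatom colonization curve:
N / N_sat = 1374 / 1375 = 0.999273
1 - N/N_sat = 0.000727
ln(1 - N/N_sat) = -7.226584
t = -ln(1 - N/N_sat) / k = -(-7.226584) / 0.305 = 23.69 days

23.69


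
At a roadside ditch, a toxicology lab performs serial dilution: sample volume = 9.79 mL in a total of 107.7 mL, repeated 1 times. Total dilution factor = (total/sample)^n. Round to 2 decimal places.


Dilution factor calculation:
Single dilution = V_total / V_sample = 107.7 / 9.79 ≈ 11.001021
Number of dilutions = 1
Total DF = (107.7 / 9.79)^1 (full precision, rounded at the end) = 11.00

11.00


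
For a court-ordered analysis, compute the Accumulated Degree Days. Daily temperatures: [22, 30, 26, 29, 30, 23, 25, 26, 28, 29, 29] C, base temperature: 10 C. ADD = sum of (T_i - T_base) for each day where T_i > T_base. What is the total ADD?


Computing ADD day by day:
Day 1: max(0, 22 - 10) = 12
Day 2: max(0, 30 - 10) = 20
Day 3: max(0, 26 - 10) = 16
Day 4: max(0, 29 - 10) = 19
Day 5: max(0, 30 - 10) = 20
Day 6: max(0, 23 - 10) = 13
Day 7: max(0, 25 - 10) = 15
Day 8: max(0, 26 - 10) = 16
Day 9: max(0, 28 - 10) = 18
Day 10: max(0, 29 - 10) = 19
Day 11: max(0, 29 - 10) = 19
Total ADD = 187

187


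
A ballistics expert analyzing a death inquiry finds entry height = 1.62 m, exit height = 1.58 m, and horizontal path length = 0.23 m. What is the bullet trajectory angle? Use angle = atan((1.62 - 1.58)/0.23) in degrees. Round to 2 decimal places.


Bullet trajectory angle:
Height difference = 1.62 - 1.58 = 0.04 m
angle = atan(0.04 / 0.23)
angle = atan(0.173913)
angle = 9.87 degrees

9.87


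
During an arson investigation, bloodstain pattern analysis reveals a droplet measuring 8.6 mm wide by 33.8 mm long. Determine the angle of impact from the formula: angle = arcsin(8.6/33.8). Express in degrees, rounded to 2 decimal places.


Blood spatter impact angle calculation:
width / length = 8.6 / 33.8 = 0.254438
angle = arcsin(0.254438)
angle = 14.74 degrees

14.74


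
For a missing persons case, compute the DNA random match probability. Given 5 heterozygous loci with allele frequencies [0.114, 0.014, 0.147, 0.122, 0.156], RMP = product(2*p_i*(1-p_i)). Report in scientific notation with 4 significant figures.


Computing RMP for 5 loci:
Locus 1: 2 * 0.114 * 0.886 = 0.202008
Locus 2: 2 * 0.014 * 0.986 = 0.027608
Locus 3: 2 * 0.147 * 0.853 = 0.250782
Locus 4: 2 * 0.122 * 0.878 = 0.214232
Locus 5: 2 * 0.156 * 0.844 = 0.263328
RMP = 7.890e-05

7.890e-05


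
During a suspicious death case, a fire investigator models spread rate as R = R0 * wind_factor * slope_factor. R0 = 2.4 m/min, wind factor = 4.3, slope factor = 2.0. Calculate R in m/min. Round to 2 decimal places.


Fire spread rate calculation:
R = R0 * wind_factor * slope_factor
= 2.4 * 4.3 * 2.0
= 10.32 * 2.0
= 20.64 m/min

20.64


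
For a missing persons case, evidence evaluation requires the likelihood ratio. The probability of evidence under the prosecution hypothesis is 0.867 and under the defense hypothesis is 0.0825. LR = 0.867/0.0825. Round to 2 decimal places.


Likelihood ratio calculation:
LR = P(E|Hp) / P(E|Hd)
LR = 0.867 / 0.0825
LR = 10.51

10.51


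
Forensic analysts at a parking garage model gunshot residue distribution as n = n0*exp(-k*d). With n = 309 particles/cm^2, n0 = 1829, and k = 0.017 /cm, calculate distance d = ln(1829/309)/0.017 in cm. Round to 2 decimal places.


GSR distance calculation:
n0/n = 1829 / 309 = 5.919094
ln(n0/n) = 1.778183
d = 1.778183 / 0.017 = 104.60 cm

104.60


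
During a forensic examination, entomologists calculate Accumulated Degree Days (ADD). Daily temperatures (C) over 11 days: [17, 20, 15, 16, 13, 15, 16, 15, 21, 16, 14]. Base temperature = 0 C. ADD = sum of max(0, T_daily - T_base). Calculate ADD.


Computing ADD day by day:
Day 1: max(0, 17 - 0) = 17
Day 2: max(0, 20 - 0) = 20
Day 3: max(0, 15 - 0) = 15
Day 4: max(0, 16 - 0) = 16
Day 5: max(0, 13 - 0) = 13
Day 6: max(0, 15 - 0) = 15
Day 7: max(0, 16 - 0) = 16
Day 8: max(0, 15 - 0) = 15
Day 9: max(0, 21 - 0) = 21
Day 10: max(0, 16 - 0) = 16
Day 11: max(0, 14 - 0) = 14
Total ADD = 178

178


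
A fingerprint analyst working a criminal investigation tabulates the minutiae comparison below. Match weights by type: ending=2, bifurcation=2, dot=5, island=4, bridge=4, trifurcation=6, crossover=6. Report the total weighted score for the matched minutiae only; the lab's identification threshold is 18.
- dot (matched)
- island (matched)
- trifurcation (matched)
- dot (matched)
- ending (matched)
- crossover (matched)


Weighted minutiae match score:
  dot: matched, +5 (running total 5)
  island: matched, +4 (running total 9)
  trifurcation: matched, +6 (running total 15)
  dot: matched, +5 (running total 20)
  ending: matched, +2 (running total 22)
  crossover: matched, +6 (running total 28)
Total score = 28
Threshold = 18; verdict = identification

28


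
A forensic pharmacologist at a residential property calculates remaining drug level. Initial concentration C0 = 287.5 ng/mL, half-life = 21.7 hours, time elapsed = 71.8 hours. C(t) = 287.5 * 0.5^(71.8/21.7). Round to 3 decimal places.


Drug concentration decay:
Number of half-lives = t / t_half = 71.8 / 21.7 = 3.308756
Decay factor = 0.5^3.308756 = 0.1009172
C(t) = 287.5 * 0.1009172 = 29.014 ng/mL

29.014


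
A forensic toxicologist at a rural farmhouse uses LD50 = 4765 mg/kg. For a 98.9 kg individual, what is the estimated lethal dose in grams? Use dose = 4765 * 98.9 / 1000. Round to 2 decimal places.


Lethal dose calculation:
Lethal dose = LD50 * body_weight / 1000
= 4765 * 98.9 / 1000
= 471258.5 / 1000
= 471.26 g

471.26


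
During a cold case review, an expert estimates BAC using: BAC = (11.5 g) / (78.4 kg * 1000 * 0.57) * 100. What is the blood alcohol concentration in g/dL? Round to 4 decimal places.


Applying the Widmark formula:
BAC = (dose_g / (body_wt * 1000 * r)) * 100
Denominator = 78.4 * 1000 * 0.57 = 44688
BAC = (11.5 / 44688) * 100
BAC = 0.0257 g/dL

0.0257


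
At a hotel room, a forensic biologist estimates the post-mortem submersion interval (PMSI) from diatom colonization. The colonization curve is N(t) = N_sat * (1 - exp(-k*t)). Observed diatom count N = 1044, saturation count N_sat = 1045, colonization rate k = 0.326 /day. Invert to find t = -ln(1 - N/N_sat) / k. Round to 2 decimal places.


PMSI from diatom colonization curve:
N / N_sat = 1044 / 1045 = 0.999043
1 - N/N_sat = 0.000957
ln(1 - N/N_sat) = -6.951707
t = -ln(1 - N/N_sat) / k = -(-6.951707) / 0.326 = 21.32 days

21.32


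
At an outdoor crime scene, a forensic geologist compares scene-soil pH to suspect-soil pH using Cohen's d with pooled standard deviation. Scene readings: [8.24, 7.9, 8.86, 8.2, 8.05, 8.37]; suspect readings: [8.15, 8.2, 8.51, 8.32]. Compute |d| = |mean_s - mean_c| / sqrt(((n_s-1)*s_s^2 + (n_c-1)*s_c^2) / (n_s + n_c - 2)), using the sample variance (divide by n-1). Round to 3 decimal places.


Pooled-variance Cohen's d for soil pH comparison:
Scene mean = 49.62 / 6 = 8.27
Suspect mean = 33.18 / 4 = 8.295
Scene sample variance s_s^2 = 0.10984
Suspect sample variance s_c^2 = 0.025633
Pooled variance = ((n_s-1)*s_s^2 + (n_c-1)*s_c^2) / (n_s + n_c - 2) = 0.078262
Pooled SD = sqrt(0.078262) = 0.279753
Mean difference = -0.025
|d| = |-0.025| / 0.279753 = 0.089

0.089


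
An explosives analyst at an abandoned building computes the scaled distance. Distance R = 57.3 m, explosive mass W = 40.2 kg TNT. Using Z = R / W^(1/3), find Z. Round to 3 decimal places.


Scaled distance calculation:
W^(1/3) = 40.2^(1/3) = 3.425642
Z = R / W^(1/3) = 57.3 / 3.425642
Z = 16.727 m/kg^(1/3)

16.727


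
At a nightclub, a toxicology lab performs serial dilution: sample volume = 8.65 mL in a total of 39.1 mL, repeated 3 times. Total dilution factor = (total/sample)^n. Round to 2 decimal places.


Dilution factor calculation:
Single dilution = V_total / V_sample = 39.1 / 8.65 ≈ 4.520231
Number of dilutions = 3
Total DF = (39.1 / 8.65)^3 (full precision, rounded at the end) = 92.36

92.36


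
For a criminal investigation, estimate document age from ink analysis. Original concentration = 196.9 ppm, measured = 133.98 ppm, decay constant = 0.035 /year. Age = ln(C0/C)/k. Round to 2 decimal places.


Document age estimation:
C0/C = 196.9 / 133.98 = 1.469622
ln(C0/C) = 0.385005
t = 0.385005 / 0.035 = 11.00 years

11.00


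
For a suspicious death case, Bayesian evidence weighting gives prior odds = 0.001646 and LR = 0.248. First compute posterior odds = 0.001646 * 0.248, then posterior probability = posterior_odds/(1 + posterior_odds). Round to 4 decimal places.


Bayesian evidence evaluation:
Posterior odds = prior_odds * LR = 0.001646 * 0.248 = 0.000408208
Posterior probability = posterior_odds / (1 + posterior_odds)
= 0.000408208 / (1 + 0.000408208)
= 0.000408208 / 1.000408208
= 0.0004

0.0004


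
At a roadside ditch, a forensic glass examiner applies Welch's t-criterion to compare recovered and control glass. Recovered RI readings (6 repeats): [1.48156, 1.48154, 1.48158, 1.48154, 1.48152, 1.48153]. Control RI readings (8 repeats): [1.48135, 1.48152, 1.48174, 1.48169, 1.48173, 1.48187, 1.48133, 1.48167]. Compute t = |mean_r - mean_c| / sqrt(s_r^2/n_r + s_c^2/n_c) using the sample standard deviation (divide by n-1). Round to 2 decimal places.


Welch's t-criterion for glass RI comparison:
Recovered mean = sum / n_r = 8.88927 / 6 = 1.481545
Control mean = sum / n_c = 11.8529 / 8 = 1.4816125
Recovered sample variance s_r^2 = 4.7e-10
Control sample variance s_c^2 = 3.75643e-08
Welch SE (unpooled) = sqrt(s_r^2/n_r + s_c^2/n_c) = sqrt(7.83333e-11 + 4.69554e-09) = sqrt(4.77387e-09) = 6.90932e-05
|mean_r - mean_c| = 6.75e-05
t = 6.75e-05 / 6.90932e-05 = 0.98

0.98


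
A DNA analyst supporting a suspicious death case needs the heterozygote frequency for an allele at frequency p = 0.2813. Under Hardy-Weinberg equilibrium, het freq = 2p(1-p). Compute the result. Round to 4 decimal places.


Hardy-Weinberg heterozygote frequency:
q = 1 - p = 1 - 0.2813 = 0.7187
2pq = 2 * 0.2813 * 0.7187 = 0.4043

0.4043


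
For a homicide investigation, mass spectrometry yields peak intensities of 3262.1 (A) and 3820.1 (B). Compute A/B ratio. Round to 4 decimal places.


Spectral peak ratio:
Peak A = 3262.1 counts
Peak B = 3820.1 counts
Ratio = 3262.1 / 3820.1 = 0.8539

0.8539


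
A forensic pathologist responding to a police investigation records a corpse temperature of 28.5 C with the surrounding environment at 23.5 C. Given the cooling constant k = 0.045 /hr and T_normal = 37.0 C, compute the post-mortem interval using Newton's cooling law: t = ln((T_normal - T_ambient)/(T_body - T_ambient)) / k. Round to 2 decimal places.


Using Newton's law of cooling:
t = ln((T_normal - T_ambient) / (T_body - T_ambient)) / k
T_normal - T_ambient = 13.5
T_body - T_ambient = 5.0
Ratio = 2.7
ln(ratio) = 0.993252
t = 0.993252 / 0.045 = 22.07 hours

22.07


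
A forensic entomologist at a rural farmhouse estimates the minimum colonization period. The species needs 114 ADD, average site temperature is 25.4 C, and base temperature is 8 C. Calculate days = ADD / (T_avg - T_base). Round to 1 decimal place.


Insect development time:
Effective temperature = avg_temp - T_base = 25.4 - 8 = 17.4 C
Days = ADD / effective_temp = 114 / 17.4 = 6.6 days

6.6


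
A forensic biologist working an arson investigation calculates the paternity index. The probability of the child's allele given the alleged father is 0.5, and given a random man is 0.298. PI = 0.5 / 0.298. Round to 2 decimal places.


Paternity Index calculation:
PI = P(allele|father) / P(allele|random)
PI = 0.5 / 0.298
PI = 1.68

1.68


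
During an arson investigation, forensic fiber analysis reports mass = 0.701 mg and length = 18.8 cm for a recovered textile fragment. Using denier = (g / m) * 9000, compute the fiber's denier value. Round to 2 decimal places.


Denier calculation:
Mass in grams = 0.701 mg / 1000 = 0.000701 g
Length in meters = 18.8 cm / 100 = 0.188 m
Linear density = mass / length = 0.000701 / 0.188 = 0.00372872 g/m
Denier = (g/m) * 9000 = 0.00372872 * 9000 = 33.56

33.56


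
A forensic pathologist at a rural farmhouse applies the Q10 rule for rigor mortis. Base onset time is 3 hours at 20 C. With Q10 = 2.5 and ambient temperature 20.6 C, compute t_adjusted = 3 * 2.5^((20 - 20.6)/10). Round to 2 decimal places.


Rigor mortis time adjustment:
Exponent = (T_ref - T_actual) / 10 = (20 - 20.6) / 10 = -0.06
Q10 factor = 2.5^-0.06 = 0.94651
t_adjusted = 3 * 0.94651 = 2.84 hours

2.84


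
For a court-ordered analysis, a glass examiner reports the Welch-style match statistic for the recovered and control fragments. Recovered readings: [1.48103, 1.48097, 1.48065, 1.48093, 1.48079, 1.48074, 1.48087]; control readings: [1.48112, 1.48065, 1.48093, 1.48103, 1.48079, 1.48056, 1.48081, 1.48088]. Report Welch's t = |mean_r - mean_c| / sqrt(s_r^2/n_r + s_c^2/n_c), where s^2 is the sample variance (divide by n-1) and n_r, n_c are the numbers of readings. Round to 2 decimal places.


Welch's t-criterion for glass RI comparison:
Recovered mean = sum / n_r = 10.36598 / 7 = 1.4808543
Control mean = sum / n_c = 11.84677 / 8 = 1.4808462
Recovered sample variance s_r^2 = 1.81952e-08
Control sample variance s_c^2 = 3.45411e-08
Welch SE (unpooled) = sqrt(s_r^2/n_r + s_c^2/n_c) = sqrt(2.59932e-09 + 4.31763e-09) = sqrt(6.91695e-09) = 8.31682e-05
|mean_r - mean_c| = 8.03571e-06
t = 8.03571e-06 / 8.31682e-05 = 0.10

0.10


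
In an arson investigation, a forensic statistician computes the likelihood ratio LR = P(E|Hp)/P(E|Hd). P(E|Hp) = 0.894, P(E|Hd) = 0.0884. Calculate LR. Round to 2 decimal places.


Likelihood ratio calculation:
LR = P(E|Hp) / P(E|Hd)
LR = 0.894 / 0.0884
LR = 10.11

10.11


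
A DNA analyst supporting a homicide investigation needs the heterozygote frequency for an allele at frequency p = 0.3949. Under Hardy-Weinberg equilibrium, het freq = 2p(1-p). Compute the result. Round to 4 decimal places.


Hardy-Weinberg heterozygote frequency:
q = 1 - p = 1 - 0.3949 = 0.6051
2pq = 2 * 0.3949 * 0.6051 = 0.4779

0.4779


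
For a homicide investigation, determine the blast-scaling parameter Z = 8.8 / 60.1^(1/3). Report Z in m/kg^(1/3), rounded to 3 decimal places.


Scaled distance calculation:
W^(1/3) = 60.1^(1/3) = 3.917041
Z = R / W^(1/3) = 8.8 / 3.917041
Z = 2.247 m/kg^(1/3)

2.247


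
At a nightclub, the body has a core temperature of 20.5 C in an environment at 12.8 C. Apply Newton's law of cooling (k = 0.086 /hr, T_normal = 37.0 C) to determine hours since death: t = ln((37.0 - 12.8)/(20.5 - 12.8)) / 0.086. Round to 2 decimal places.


Using Newton's law of cooling:
t = ln((T_normal - T_ambient) / (T_body - T_ambient)) / k
T_normal - T_ambient = 24.2
T_body - T_ambient = 7.7
Ratio = 3.142857
ln(ratio) = 1.145132
t = 1.145132 / 0.086 = 13.32 hours

13.32


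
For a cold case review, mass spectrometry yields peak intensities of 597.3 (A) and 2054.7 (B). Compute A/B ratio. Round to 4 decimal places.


Spectral peak ratio:
Peak A = 597.3 counts
Peak B = 2054.7 counts
Ratio = 597.3 / 2054.7 = 0.2907

0.2907


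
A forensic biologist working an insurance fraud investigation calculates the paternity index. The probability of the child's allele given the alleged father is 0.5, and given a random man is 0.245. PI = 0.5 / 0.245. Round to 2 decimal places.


Paternity Index calculation:
PI = P(allele|father) / P(allele|random)
PI = 0.5 / 0.245
PI = 2.04

2.04


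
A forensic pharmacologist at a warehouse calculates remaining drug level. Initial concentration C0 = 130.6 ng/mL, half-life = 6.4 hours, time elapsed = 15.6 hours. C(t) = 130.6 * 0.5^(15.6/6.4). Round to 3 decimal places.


Drug concentration decay:
Number of half-lives = t / t_half = 15.6 / 6.4 = 2.4375
Decay factor = 0.5^2.4375 = 0.18460327
C(t) = 130.6 * 0.18460327 = 24.109 ng/mL

24.109


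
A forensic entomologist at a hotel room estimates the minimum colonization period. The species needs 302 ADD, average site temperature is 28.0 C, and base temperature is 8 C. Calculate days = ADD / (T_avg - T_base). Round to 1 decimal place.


Insect development time:
Effective temperature = avg_temp - T_base = 28.0 - 8 = 20.0 C
Days = ADD / effective_temp = 302 / 20.0 = 15.1 days

15.1


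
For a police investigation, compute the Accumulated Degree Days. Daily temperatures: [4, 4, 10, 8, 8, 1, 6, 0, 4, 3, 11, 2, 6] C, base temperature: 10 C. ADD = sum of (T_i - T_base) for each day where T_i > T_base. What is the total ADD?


Computing ADD day by day:
Day 1: max(0, 4 - 10) = 0
Day 2: max(0, 4 - 10) = 0
Day 3: max(0, 10 - 10) = 0
Day 4: max(0, 8 - 10) = 0
Day 5: max(0, 8 - 10) = 0
Day 6: max(0, 1 - 10) = 0
Day 7: max(0, 6 - 10) = 0
Day 8: max(0, 0 - 10) = 0
Day 9: max(0, 4 - 10) = 0
Day 10: max(0, 3 - 10) = 0
Day 11: max(0, 11 - 10) = 1
Day 12: max(0, 2 - 10) = 0
Day 13: max(0, 6 - 10) = 0
Total ADD = 1

1


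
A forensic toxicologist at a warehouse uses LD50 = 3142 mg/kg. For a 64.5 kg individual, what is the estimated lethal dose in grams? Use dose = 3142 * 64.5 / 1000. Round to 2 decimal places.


Lethal dose calculation:
Lethal dose = LD50 * body_weight / 1000
= 3142 * 64.5 / 1000
= 202659 / 1000
= 202.66 g

202.66


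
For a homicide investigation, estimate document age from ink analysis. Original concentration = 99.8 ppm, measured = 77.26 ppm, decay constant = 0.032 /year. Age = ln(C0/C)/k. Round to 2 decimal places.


Document age estimation:
C0/C = 99.8 / 77.26 = 1.291742
ln(C0/C) = 0.255992
t = 0.255992 / 0.032 = 8.00 years

8.00


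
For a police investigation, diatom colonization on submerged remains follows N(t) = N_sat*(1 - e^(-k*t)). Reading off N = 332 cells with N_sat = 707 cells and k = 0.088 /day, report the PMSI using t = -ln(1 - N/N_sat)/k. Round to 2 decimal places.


PMSI from diatom colonization curve:
N / N_sat = 332 / 707 = 0.46959
1 - N/N_sat = 0.53041
ln(1 - N/N_sat) = -0.634105
t = -ln(1 - N/N_sat) / k = -(-0.634105) / 0.088 = 7.21 days

7.21


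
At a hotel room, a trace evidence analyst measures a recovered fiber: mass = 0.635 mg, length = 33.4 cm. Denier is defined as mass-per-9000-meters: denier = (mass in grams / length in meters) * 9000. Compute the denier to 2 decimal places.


Denier calculation:
Mass in grams = 0.635 mg / 1000 = 0.000635 g
Length in meters = 33.4 cm / 100 = 0.334 m
Linear density = mass / length = 0.000635 / 0.334 = 0.0019012 g/m
Denier = (g/m) * 9000 = 0.0019012 * 9000 = 17.11

17.11


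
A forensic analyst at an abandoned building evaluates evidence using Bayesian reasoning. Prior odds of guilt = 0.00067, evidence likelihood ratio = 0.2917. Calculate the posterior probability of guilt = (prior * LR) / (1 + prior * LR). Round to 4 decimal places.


Bayesian evidence evaluation:
Posterior odds = prior_odds * LR = 0.00067 * 0.2917 = 0.000195439
Posterior probability = posterior_odds / (1 + posterior_odds)
= 0.000195439 / (1 + 0.000195439)
= 0.000195439 / 1.000195439
= 0.0002

0.0002


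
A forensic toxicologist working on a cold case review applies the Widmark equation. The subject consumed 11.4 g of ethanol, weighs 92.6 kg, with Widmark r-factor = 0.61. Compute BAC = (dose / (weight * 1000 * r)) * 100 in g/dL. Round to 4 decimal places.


Applying the Widmark formula:
BAC = (dose_g / (body_wt * 1000 * r)) * 100
Denominator = 92.6 * 1000 * 0.61 = 56486
BAC = (11.4 / 56486) * 100
BAC = 0.0202 g/dL

0.0202


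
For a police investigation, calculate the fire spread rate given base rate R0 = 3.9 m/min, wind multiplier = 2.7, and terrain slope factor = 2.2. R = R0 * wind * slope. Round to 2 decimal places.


Fire spread rate calculation:
R = R0 * wind_factor * slope_factor
= 3.9 * 2.7 * 2.2
= 10.53 * 2.2
= 23.17 m/min

23.17


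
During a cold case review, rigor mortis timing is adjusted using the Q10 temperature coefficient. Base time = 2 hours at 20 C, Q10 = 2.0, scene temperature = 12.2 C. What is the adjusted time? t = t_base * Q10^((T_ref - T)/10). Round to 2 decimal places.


Rigor mortis time adjustment:
Exponent = (T_ref - T_actual) / 10 = (20 - 12.2) / 10 = 0.78
Q10 factor = 2.0^0.78 = 1.71713
t_adjusted = 2 * 1.71713 = 3.43 hours

3.43


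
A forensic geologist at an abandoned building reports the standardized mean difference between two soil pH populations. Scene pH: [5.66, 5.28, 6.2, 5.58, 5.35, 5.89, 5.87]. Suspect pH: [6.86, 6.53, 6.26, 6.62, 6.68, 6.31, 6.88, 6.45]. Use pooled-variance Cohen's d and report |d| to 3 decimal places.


Pooled-variance Cohen's d for soil pH comparison:
Scene mean = 39.83 / 7 = 5.69
Suspect mean = 52.59 / 8 = 6.57375
Scene sample variance s_s^2 = 0.104867
Suspect sample variance s_c^2 = 0.053484
Pooled variance = ((n_s-1)*s_s^2 + (n_c-1)*s_c^2) / (n_s + n_c - 2) = 0.077199
Pooled SD = sqrt(0.077199) = 0.277847
Mean difference = -0.88375
|d| = |-0.88375| / 0.277847 = 3.181

3.181


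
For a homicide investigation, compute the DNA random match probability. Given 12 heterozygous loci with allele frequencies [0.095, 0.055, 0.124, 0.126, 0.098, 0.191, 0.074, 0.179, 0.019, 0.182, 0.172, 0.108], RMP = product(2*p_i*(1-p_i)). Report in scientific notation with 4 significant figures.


Computing RMP for 12 loci:
Locus 1: 2 * 0.095 * 0.905 = 0.17195
Locus 2: 2 * 0.055 * 0.945 = 0.10395
Locus 3: 2 * 0.124 * 0.876 = 0.217248
Locus 4: 2 * 0.126 * 0.874 = 0.220248
Locus 5: 2 * 0.098 * 0.902 = 0.176792
Locus 6: 2 * 0.191 * 0.809 = 0.309038
Locus 7: 2 * 0.074 * 0.926 = 0.137048
Locus 8: 2 * 0.179 * 0.821 = 0.293918
Locus 9: 2 * 0.019 * 0.981 = 0.037278
Locus 10: 2 * 0.182 * 0.818 = 0.297752
Locus 11: 2 * 0.172 * 0.828 = 0.284832
Locus 12: 2 * 0.108 * 0.892 = 0.192672
RMP = 1.147e-09

1.147e-09


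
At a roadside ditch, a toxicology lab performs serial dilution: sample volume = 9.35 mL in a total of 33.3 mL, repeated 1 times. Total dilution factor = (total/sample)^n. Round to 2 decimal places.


Dilution factor calculation:
Single dilution = V_total / V_sample = 33.3 / 9.35 ≈ 3.561497
Number of dilutions = 1
Total DF = (33.3 / 9.35)^1 (full precision, rounded at the end) = 3.56

3.56


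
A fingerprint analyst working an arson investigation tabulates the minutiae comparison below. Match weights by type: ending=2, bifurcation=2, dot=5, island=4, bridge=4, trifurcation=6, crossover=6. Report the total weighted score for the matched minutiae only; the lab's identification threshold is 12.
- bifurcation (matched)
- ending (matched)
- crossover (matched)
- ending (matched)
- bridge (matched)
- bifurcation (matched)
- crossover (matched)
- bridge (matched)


Weighted minutiae match score:
  bifurcation: matched, +2 (running total 2)
  ending: matched, +2 (running total 4)
  crossover: matched, +6 (running total 10)
  ending: matched, +2 (running total 12)
  bridge: matched, +4 (running total 16)
  bifurcation: matched, +2 (running total 18)
  crossover: matched, +6 (running total 24)
  bridge: matched, +4 (running total 28)
Total score = 28
Threshold = 12; verdict = identification

28


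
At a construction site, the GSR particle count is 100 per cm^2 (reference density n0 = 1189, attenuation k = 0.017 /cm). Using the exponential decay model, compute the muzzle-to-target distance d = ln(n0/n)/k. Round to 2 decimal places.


GSR distance calculation:
n0/n = 1189 / 100 = 11.89
ln(n0/n) = 2.475698
d = 2.475698 / 0.017 = 145.63 cm

145.63


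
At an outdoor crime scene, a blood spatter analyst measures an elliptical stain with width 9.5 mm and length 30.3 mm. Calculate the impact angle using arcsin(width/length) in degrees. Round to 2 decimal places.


Blood spatter impact angle calculation:
width / length = 9.5 / 30.3 = 0.313531
angle = arcsin(0.313531)
angle = 18.27 degrees

18.27


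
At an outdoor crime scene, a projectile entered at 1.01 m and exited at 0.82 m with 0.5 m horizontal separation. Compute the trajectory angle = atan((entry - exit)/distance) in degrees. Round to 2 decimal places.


Bullet trajectory angle:
Height difference = 1.01 - 0.82 = 0.19 m
angle = atan(0.19 / 0.5)
angle = atan(0.38)
angle = 20.81 degrees

20.81


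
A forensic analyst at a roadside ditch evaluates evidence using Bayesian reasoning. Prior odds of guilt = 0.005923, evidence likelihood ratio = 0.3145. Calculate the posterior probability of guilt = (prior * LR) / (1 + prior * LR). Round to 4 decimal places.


Bayesian evidence evaluation:
Posterior odds = prior_odds * LR = 0.005923 * 0.3145 = 0.001862784
Posterior probability = posterior_odds / (1 + posterior_odds)
= 0.001862784 / (1 + 0.001862784)
= 0.001862784 / 1.001862784
= 0.0019

0.0019


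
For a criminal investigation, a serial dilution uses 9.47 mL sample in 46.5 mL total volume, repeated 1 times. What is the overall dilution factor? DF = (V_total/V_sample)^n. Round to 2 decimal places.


Dilution factor calculation:
Single dilution = V_total / V_sample = 46.5 / 9.47 ≈ 4.910243
Number of dilutions = 1
Total DF = (46.5 / 9.47)^1 (full precision, rounded at the end) = 4.91

4.91


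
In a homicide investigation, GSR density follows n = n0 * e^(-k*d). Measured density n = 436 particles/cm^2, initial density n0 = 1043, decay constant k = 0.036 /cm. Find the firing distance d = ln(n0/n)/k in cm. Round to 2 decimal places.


GSR distance calculation:
n0/n = 1043 / 436 = 2.392202
ln(n0/n) = 0.872214
d = 0.872214 / 0.036 = 24.23 cm

24.23


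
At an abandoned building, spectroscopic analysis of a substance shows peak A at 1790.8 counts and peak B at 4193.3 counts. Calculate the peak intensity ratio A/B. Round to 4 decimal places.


Spectral peak ratio:
Peak A = 1790.8 counts
Peak B = 4193.3 counts
Ratio = 1790.8 / 4193.3 = 0.4271

0.4271


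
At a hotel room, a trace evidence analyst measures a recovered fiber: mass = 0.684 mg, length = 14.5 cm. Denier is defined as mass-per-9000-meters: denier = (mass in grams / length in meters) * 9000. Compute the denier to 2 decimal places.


Denier calculation:
Mass in grams = 0.684 mg / 1000 = 0.000684 g
Length in meters = 14.5 cm / 100 = 0.145 m
Linear density = mass / length = 0.000684 / 0.145 = 0.00471724 g/m
Denier = (g/m) * 9000 = 0.00471724 * 9000 = 42.46

42.46


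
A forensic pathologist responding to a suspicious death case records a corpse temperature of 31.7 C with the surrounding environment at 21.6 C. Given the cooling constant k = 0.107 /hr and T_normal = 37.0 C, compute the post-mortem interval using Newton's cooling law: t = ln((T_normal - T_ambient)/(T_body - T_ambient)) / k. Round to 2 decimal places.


Using Newton's law of cooling:
t = ln((T_normal - T_ambient) / (T_body - T_ambient)) / k
T_normal - T_ambient = 15.4
T_body - T_ambient = 10.1
Ratio = 1.524752
ln(ratio) = 0.421832
t = 0.421832 / 0.107 = 3.94 hours

3.94


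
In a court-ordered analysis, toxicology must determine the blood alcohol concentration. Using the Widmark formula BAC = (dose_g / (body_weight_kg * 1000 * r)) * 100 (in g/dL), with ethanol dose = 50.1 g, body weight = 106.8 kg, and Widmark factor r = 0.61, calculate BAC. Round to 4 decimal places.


Applying the Widmark formula:
BAC = (dose_g / (body_wt * 1000 * r)) * 100
Denominator = 106.8 * 1000 * 0.61 = 65148
BAC = (50.1 / 65148) * 100
BAC = 0.0769 g/dL

0.0769


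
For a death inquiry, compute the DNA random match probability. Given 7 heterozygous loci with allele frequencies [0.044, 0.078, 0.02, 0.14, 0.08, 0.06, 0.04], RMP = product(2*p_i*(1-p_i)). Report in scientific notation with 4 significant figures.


Computing RMP for 7 loci:
Locus 1: 2 * 0.044 * 0.956 = 0.084128
Locus 2: 2 * 0.078 * 0.922 = 0.143832
Locus 3: 2 * 0.02 * 0.98 = 0.0392
Locus 4: 2 * 0.14 * 0.86 = 0.2408
Locus 5: 2 * 0.08 * 0.92 = 0.1472
Locus 6: 2 * 0.06 * 0.94 = 0.1128
Locus 7: 2 * 0.04 * 0.96 = 0.0768
RMP = 1.457e-07

1.457e-07


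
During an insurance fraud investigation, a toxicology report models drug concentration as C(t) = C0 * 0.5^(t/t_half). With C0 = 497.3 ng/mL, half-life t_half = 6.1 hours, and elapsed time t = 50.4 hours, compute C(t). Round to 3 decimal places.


Drug concentration decay:
Number of half-lives = t / t_half = 50.4 / 6.1 = 8.262295
Decay factor = 0.5^8.262295 = 0.00325688
C(t) = 497.3 * 0.00325688 = 1.620 ng/mL

1.620


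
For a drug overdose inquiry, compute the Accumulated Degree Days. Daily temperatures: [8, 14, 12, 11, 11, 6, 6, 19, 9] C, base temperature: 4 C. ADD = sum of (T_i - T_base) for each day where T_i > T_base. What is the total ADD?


Computing ADD day by day:
Day 1: max(0, 8 - 4) = 4
Day 2: max(0, 14 - 4) = 10
Day 3: max(0, 12 - 4) = 8
Day 4: max(0, 11 - 4) = 7
Day 5: max(0, 11 - 4) = 7
Day 6: max(0, 6 - 4) = 2
Day 7: max(0, 6 - 4) = 2
Day 8: max(0, 19 - 4) = 15
Day 9: max(0, 9 - 4) = 5
Total ADD = 60

60


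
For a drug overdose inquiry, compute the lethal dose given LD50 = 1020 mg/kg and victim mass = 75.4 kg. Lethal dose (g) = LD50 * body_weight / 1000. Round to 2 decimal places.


Lethal dose calculation:
Lethal dose = LD50 * body_weight / 1000
= 1020 * 75.4 / 1000
= 76908 / 1000
= 76.91 g

76.91


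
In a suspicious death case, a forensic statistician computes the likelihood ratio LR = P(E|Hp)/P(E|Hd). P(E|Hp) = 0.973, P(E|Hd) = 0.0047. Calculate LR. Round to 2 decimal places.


Likelihood ratio calculation:
LR = P(E|Hp) / P(E|Hd)
LR = 0.973 / 0.0047
LR = 207.02

207.02


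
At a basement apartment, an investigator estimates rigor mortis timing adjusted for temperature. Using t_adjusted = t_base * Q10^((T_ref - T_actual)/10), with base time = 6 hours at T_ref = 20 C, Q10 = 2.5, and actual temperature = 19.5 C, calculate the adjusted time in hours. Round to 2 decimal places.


Rigor mortis time adjustment:
Exponent = (T_ref - T_actual) / 10 = (20 - 19.5) / 10 = 0.05
Q10 factor = 2.5^0.05 = 1.04688
t_adjusted = 6 * 1.04688 = 6.28 hours

6.28


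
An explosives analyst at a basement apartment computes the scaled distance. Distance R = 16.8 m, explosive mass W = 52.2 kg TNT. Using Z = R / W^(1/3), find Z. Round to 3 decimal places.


Scaled distance calculation:
W^(1/3) = 52.2^(1/3) = 3.73729
Z = R / W^(1/3) = 16.8 / 3.73729
Z = 4.495 m/kg^(1/3)

4.495


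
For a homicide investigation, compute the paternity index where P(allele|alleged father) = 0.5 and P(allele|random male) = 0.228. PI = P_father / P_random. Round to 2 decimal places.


Paternity Index calculation:
PI = P(allele|father) / P(allele|random)
PI = 0.5 / 0.228
PI = 2.19

2.19


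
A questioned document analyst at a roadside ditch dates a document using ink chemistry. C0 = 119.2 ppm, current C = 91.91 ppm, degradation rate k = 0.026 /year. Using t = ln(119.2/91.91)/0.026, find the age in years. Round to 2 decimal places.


Document age estimation:
C0/C = 119.2 / 91.91 = 1.296921
ln(C0/C) = 0.259993
t = 0.259993 / 0.026 = 10.00 years

10.00


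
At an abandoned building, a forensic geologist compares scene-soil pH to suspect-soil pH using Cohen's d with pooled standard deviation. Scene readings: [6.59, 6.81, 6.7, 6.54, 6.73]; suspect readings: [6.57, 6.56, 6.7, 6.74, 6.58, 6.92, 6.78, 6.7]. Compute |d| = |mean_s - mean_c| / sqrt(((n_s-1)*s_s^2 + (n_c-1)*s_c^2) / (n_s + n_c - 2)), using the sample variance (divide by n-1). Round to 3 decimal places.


Pooled-variance Cohen's d for soil pH comparison:
Scene mean = 33.37 / 5 = 6.674
Suspect mean = 53.55 / 8 = 6.69375
Scene sample variance s_s^2 = 0.01183
Suspect sample variance s_c^2 = 0.015284
Pooled variance = ((n_s-1)*s_s^2 + (n_c-1)*s_c^2) / (n_s + n_c - 2) = 0.014028
Pooled SD = sqrt(0.014028) = 0.11844
Mean difference = -0.01975
|d| = |-0.01975| / 0.11844 = 0.167

0.167


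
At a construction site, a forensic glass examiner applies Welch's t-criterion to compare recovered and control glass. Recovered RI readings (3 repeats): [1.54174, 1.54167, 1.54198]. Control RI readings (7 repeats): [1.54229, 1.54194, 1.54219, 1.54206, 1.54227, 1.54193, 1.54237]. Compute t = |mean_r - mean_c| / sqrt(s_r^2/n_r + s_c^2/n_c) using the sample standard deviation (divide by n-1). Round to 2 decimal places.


Welch's t-criterion for glass RI comparison:
Recovered mean = sum / n_r = 4.62539 / 3 = 1.5417967
Control mean = sum / n_c = 10.79505 / 7 = 1.54215
Recovered sample variance s_r^2 = 2.64333e-08
Control sample variance s_c^2 = 3.07667e-08
Welch SE (unpooled) = sqrt(s_r^2/n_r + s_c^2/n_c) = sqrt(8.81111e-09 + 4.39524e-09) = sqrt(1.32064e-08) = 0.000114919
|mean_r - mean_c| = 0.000353333
t = 0.000353333 / 0.000114919 = 3.07

3.07


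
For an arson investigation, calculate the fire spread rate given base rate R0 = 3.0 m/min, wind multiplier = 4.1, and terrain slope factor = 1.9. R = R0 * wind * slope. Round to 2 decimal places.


Fire spread rate calculation:
R = R0 * wind_factor * slope_factor
= 3.0 * 4.1 * 1.9
= 12.3 * 1.9
= 23.37 m/min

23.37


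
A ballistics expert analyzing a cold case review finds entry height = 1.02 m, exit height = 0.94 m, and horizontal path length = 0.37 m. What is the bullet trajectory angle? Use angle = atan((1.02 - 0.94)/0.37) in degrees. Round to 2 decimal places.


Bullet trajectory angle:
Height difference = 1.02 - 0.94 = 0.08 m
angle = atan(0.08 / 0.37)
angle = atan(0.216216)
angle = 12.20 degrees

12.20


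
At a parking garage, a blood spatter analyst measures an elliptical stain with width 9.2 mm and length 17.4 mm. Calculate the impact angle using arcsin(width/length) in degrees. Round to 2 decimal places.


Blood spatter impact angle calculation:
width / length = 9.2 / 17.4 = 0.528736
angle = arcsin(0.528736)
angle = 31.92 degrees

31.92


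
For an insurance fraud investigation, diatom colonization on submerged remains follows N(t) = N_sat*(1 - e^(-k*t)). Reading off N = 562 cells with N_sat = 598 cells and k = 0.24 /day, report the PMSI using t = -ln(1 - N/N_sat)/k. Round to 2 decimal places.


PMSI from diatom colonization curve:
N / N_sat = 562 / 598 = 0.939799
1 - N/N_sat = 0.060201
ln(1 - N/N_sat) = -2.810066
t = -ln(1 - N/N_sat) / k = -(-2.810066) / 0.24 = 11.71 days

11.71
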